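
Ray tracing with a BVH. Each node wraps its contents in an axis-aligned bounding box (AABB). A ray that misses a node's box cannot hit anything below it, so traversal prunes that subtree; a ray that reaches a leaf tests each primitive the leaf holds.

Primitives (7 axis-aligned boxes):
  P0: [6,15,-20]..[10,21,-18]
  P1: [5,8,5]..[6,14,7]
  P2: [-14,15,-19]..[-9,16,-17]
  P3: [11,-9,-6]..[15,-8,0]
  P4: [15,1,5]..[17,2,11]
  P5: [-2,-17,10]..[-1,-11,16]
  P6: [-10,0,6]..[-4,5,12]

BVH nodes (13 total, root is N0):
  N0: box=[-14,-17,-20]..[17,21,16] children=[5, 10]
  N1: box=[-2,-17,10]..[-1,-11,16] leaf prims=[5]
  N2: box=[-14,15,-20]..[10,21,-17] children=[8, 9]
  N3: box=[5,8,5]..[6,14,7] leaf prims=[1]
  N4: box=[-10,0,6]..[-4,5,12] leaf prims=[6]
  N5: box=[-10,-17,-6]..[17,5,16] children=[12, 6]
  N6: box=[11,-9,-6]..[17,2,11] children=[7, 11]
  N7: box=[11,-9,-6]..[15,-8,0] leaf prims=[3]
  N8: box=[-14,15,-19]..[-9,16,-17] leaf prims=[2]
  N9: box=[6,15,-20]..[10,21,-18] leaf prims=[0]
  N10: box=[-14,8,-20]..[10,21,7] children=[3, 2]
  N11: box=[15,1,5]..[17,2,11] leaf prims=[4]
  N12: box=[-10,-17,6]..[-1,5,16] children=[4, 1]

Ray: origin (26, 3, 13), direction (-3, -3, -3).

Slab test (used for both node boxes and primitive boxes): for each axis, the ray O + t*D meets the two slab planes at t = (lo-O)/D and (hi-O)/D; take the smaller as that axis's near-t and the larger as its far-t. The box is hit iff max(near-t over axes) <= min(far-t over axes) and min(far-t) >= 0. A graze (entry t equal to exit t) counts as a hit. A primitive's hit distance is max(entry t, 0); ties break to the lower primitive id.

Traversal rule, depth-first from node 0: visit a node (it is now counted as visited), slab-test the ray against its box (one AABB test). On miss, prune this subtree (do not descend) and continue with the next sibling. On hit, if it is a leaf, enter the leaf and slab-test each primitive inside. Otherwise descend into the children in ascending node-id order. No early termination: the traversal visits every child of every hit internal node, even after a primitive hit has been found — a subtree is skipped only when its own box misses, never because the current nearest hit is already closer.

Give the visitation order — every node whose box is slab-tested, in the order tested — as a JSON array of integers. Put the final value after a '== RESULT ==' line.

Walk:
N0 x:[3,40/3] y:[-6,20/3] z:[-1,11] -> hit [3,20/3], descend [5, 10]
  N5 x:[3,12] y:[-2/3,20/3] z:[-1,19/3] -> hit [3,19/3], descend [6, 12]
    N6 x:[3,5] y:[1/3,4] z:[2/3,19/3] -> hit [3,4], descend [7, 11]
      N7 x:[11/3,5] y:[11/3,4] z:[13/3,19/3] -> miss, prune
      N11 x:[3,11/3] y:[1/3,2/3] z:[2/3,8/3] -> miss, prune
    N12 x:[9,12] y:[-2/3,20/3] z:[-1,7/3] -> miss, prune
  N10 x:[16/3,40/3] y:[-6,-5/3] z:[2,11] -> miss, prune

order=[0, 5, 6, 7, 11, 12, 10]  |boxes|=7  |leaves|=0  hit=miss

== RESULT ==
[0, 5, 6, 7, 11, 12, 10]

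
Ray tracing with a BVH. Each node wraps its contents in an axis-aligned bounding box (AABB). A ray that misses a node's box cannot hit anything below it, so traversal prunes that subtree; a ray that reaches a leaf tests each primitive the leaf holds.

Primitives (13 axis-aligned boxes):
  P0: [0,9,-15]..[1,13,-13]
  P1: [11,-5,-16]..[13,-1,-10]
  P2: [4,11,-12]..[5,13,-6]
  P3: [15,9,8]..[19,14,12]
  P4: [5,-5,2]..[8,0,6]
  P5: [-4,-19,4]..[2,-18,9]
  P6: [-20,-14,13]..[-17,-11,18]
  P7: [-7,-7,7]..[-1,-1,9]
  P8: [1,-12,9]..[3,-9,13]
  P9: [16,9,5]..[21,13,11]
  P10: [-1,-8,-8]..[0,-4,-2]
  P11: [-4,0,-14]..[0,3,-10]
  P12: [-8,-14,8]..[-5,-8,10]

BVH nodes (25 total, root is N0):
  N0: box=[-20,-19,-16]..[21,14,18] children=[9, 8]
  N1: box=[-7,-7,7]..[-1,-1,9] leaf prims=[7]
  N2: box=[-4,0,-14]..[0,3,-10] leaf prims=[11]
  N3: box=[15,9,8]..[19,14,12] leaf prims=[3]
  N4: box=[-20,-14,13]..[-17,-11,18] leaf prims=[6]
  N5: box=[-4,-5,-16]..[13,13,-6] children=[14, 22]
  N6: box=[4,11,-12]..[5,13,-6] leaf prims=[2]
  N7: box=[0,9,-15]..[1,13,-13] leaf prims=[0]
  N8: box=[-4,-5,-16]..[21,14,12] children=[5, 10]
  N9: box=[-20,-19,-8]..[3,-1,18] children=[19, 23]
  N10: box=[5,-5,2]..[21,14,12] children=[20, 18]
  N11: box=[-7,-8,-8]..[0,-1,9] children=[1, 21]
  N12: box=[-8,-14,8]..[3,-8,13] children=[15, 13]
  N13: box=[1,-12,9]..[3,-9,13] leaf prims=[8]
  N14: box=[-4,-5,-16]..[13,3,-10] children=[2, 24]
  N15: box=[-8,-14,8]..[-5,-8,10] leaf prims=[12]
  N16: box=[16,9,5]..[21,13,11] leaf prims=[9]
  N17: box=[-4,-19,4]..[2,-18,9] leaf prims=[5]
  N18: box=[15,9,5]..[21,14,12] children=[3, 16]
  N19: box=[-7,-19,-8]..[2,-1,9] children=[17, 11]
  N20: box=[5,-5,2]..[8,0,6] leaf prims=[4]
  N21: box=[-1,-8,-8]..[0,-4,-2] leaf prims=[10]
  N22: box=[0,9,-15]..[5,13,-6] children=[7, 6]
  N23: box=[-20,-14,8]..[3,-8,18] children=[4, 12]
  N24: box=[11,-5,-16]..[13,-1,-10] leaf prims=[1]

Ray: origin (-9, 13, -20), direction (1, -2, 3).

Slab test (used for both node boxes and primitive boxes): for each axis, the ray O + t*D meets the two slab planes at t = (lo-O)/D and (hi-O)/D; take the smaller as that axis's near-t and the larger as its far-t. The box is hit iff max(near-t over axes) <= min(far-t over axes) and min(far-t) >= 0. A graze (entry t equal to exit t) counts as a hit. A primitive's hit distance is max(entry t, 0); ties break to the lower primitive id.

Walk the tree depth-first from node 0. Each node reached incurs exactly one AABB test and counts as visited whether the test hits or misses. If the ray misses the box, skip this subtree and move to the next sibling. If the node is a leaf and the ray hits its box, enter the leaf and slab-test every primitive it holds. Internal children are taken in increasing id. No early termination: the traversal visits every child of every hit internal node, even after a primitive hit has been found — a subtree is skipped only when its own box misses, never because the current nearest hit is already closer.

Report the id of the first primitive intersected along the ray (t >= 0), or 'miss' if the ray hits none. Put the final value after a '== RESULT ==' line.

Trace the traversal:
N0 x:[-11,30] y:[-1/2,16] z:[4/3,38/3] -> hit [4/3,38/3], descend [8, 9]
  N8 x:[5,30] y:[-1/2,9] z:[4/3,32/3] -> hit [5,9], descend [5, 10]
    N5 x:[5,22] y:[0,9] z:[4/3,14/3] -> miss, prune
    N10 x:[14,30] y:[-1/2,9] z:[22/3,32/3] -> miss, prune
  N9 x:[-11,12] y:[7,16] z:[4,38/3] -> hit [7,12], descend [19, 23]
    N19 x:[2,11] y:[7,16] z:[4,29/3] -> hit [7,29/3], descend [11, 17]
      N11 x:[2,9] y:[7,21/2] z:[4,29/3] -> hit [7,9], descend [1, 21]
        N1 x:[2,8] y:[7,10] z:[9,29/3] -> miss, prune
        N21 x:[8,9] y:[17/2,21/2] z:[4,6] -> miss, prune
      N17 x:[5,11] y:[31/2,16] z:[8,29/3] -> miss, prune
    N23 x:[-11,12] y:[21/2,27/2] z:[28/3,38/3] -> hit [21/2,12], descend [4, 12]
      N4 x:[-11,-8] y:[12,27/2] z:[11,38/3] -> miss, prune
      N12 x:[1,12] y:[21/2,27/2] z:[28/3,11] -> hit [21/2,11], descend [13, 15]
        N13 x:[10,12] y:[11,25/2] z:[29/3,11] -> hit [11,11] leaf, test {P8@t=11}
        N15 x:[1,4] y:[21/2,27/2] z:[28/3,10] -> miss, prune

Visited [0, 8, 5, 10, 9, 19, 11, 1, 21, 17, 23, 4, 12, 13, 15]. Tests: 15 box, 1 leaf. Nearest: P8.

== RESULT ==
8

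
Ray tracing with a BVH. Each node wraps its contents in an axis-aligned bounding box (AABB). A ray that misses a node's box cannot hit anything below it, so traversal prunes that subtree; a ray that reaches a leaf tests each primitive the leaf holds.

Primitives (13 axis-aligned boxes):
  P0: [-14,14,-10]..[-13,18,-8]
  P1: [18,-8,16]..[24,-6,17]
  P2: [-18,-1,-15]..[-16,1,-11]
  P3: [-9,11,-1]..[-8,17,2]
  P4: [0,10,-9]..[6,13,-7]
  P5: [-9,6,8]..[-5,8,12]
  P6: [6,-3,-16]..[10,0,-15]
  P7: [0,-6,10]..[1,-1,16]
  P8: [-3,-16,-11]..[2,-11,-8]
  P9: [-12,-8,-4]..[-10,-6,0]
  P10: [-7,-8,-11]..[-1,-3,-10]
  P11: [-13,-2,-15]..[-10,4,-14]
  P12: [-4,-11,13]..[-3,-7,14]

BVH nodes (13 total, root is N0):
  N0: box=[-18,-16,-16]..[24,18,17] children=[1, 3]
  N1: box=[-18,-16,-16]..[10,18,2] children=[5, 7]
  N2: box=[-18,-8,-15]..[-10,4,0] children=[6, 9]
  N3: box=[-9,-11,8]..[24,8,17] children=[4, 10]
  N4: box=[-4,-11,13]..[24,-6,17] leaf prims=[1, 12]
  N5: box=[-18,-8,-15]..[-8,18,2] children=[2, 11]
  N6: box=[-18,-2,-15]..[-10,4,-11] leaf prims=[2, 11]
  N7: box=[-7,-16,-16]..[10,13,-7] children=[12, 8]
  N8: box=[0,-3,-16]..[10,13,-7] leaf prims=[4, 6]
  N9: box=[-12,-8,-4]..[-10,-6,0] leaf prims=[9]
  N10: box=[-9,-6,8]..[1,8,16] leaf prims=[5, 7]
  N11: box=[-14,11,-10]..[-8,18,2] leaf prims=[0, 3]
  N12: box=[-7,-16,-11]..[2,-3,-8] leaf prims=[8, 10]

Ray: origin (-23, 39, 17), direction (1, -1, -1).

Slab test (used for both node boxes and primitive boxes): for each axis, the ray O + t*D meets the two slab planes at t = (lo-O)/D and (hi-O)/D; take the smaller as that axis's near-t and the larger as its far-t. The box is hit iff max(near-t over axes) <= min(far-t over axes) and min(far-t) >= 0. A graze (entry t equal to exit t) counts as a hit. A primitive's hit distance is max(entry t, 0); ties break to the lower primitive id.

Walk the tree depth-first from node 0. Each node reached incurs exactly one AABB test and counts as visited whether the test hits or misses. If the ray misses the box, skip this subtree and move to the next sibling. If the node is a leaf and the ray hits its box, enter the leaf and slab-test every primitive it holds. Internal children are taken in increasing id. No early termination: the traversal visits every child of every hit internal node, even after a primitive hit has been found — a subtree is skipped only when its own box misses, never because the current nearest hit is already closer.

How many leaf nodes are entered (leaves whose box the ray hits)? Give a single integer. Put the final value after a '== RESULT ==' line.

Trace the traversal:
N0 x:[5,47] y:[21,55] z:[0,33] -> hit [21,33], descend [1, 3]
  N1 x:[5,33] y:[21,55] z:[15,33] -> hit [21,33], descend [5, 7]
    N5 x:[5,15] y:[21,47] z:[15,32] -> miss, prune
    N7 x:[16,33] y:[26,55] z:[24,33] -> hit [26,33], descend [8, 12]
      N8 x:[23,33] y:[26,42] z:[24,33] -> hit [26,33] leaf, test {P4@t=26, P6(miss)}
      N12 x:[16,25] y:[42,55] z:[25,28] -> miss, prune
  N3 x:[14,47] y:[31,50] z:[0,9] -> miss, prune

Summary -> nodes [0, 1, 5, 7, 8, 12, 3]; box-tests=7; leaf-entries=1; first=P4

== RESULT ==
1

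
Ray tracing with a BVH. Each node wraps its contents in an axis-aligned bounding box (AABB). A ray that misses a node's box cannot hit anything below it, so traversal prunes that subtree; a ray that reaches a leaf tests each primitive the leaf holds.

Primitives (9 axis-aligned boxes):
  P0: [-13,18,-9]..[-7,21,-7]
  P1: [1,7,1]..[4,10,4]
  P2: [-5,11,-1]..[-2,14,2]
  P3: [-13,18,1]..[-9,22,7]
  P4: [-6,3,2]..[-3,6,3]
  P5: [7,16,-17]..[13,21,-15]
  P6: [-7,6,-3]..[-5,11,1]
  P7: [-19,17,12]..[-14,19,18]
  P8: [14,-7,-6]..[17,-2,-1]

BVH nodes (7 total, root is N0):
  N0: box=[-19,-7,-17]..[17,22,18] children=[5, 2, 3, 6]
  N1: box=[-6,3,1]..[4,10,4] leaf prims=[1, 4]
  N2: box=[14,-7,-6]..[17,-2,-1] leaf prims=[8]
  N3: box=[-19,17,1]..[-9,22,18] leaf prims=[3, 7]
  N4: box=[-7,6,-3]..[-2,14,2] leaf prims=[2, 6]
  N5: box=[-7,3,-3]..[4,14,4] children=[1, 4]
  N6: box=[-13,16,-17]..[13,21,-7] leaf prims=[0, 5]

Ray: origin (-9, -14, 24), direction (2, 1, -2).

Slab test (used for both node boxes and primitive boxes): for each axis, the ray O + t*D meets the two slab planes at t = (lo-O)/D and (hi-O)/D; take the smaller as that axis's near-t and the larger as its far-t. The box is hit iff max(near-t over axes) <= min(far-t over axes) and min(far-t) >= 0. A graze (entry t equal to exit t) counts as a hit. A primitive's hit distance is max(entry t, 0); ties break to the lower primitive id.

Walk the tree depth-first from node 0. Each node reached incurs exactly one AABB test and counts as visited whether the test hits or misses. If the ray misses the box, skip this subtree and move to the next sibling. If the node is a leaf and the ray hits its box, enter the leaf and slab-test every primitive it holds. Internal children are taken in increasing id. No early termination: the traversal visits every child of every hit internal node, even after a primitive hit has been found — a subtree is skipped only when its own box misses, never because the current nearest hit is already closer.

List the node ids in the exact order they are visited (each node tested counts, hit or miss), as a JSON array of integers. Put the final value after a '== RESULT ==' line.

Trace the traversal:
N0 x:[-5,13] y:[7,36] z:[3,41/2] -> hit [7,13], descend [2, 3, 5, 6]
  N2 x:[23/2,13] y:[7,12] z:[25/2,15] -> miss, prune
  N3 x:[-5,0] y:[31,36] z:[3,23/2] -> miss, prune
  N5 x:[1,13/2] y:[17,28] z:[10,27/2] -> miss, prune
  N6 x:[-2,11] y:[30,35] z:[31/2,41/2] -> miss, prune

5 AABB tests over nodes [0, 2, 3, 5, 6]; 0 leaves entered; closest miss.

== RESULT ==
[0, 2, 3, 5, 6]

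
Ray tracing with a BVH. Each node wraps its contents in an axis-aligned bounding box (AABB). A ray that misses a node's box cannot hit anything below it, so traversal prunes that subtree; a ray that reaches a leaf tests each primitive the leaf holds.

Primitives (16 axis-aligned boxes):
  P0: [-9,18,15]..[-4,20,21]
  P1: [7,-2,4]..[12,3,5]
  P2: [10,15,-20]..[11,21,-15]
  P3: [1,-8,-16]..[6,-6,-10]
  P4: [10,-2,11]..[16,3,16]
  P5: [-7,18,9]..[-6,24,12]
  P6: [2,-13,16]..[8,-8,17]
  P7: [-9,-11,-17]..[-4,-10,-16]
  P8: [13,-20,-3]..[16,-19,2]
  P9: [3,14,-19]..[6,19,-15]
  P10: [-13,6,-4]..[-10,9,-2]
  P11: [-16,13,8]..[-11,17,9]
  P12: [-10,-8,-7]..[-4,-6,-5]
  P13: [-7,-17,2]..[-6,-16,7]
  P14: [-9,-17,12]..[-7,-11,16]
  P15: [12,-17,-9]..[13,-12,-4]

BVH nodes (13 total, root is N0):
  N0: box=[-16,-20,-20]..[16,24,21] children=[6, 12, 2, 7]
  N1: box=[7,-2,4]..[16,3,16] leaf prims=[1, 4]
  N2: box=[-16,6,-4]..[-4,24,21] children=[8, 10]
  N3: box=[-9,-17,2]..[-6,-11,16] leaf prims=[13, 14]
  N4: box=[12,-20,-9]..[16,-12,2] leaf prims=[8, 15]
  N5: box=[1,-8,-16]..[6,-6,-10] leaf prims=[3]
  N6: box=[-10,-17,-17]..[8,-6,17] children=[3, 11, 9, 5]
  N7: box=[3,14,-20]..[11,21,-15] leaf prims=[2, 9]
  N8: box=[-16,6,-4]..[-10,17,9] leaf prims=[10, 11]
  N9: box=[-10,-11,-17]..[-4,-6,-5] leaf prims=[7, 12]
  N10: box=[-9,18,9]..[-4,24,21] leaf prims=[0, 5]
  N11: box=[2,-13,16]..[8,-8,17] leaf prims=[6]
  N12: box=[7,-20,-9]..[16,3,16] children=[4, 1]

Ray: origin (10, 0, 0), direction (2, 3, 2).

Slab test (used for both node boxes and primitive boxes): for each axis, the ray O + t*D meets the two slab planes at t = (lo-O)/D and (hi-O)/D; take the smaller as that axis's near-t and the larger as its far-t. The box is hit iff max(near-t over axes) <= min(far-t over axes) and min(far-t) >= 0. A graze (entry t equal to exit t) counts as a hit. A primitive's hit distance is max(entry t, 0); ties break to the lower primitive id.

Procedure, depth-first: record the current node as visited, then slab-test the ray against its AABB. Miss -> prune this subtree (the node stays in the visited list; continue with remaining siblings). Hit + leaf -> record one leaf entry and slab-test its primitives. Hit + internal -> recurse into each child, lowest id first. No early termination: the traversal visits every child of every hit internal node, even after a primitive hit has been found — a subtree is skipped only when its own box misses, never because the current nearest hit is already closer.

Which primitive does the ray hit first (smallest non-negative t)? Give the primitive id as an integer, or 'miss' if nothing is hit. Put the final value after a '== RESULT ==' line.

Trace the traversal:
N0 x:[-13,3] y:[-20/3,8] z:[-10,21/2] -> hit [-20/3,3], descend [2, 6, 7, 12]
  N2 x:[-13,-7] y:[2,8] z:[-2,21/2] -> miss, prune
  N6 x:[-10,-1] y:[-17/3,-2] z:[-17/2,17/2] -> miss, prune
  N7 x:[-7/2,1/2] y:[14/3,7] z:[-10,-15/2] -> miss, prune
  N12 x:[-3/2,3] y:[-20/3,1] z:[-9/2,8] -> hit [-3/2,1], descend [1, 4]
    N1 x:[-3/2,3] y:[-2/3,1] z:[2,8] -> miss, prune
    N4 x:[1,3] y:[-20/3,-4] z:[-9/2,1] -> miss, prune

order=[0, 2, 6, 7, 12, 1, 4]  |boxes|=7  |leaves|=0  hit=miss

== RESULT ==
miss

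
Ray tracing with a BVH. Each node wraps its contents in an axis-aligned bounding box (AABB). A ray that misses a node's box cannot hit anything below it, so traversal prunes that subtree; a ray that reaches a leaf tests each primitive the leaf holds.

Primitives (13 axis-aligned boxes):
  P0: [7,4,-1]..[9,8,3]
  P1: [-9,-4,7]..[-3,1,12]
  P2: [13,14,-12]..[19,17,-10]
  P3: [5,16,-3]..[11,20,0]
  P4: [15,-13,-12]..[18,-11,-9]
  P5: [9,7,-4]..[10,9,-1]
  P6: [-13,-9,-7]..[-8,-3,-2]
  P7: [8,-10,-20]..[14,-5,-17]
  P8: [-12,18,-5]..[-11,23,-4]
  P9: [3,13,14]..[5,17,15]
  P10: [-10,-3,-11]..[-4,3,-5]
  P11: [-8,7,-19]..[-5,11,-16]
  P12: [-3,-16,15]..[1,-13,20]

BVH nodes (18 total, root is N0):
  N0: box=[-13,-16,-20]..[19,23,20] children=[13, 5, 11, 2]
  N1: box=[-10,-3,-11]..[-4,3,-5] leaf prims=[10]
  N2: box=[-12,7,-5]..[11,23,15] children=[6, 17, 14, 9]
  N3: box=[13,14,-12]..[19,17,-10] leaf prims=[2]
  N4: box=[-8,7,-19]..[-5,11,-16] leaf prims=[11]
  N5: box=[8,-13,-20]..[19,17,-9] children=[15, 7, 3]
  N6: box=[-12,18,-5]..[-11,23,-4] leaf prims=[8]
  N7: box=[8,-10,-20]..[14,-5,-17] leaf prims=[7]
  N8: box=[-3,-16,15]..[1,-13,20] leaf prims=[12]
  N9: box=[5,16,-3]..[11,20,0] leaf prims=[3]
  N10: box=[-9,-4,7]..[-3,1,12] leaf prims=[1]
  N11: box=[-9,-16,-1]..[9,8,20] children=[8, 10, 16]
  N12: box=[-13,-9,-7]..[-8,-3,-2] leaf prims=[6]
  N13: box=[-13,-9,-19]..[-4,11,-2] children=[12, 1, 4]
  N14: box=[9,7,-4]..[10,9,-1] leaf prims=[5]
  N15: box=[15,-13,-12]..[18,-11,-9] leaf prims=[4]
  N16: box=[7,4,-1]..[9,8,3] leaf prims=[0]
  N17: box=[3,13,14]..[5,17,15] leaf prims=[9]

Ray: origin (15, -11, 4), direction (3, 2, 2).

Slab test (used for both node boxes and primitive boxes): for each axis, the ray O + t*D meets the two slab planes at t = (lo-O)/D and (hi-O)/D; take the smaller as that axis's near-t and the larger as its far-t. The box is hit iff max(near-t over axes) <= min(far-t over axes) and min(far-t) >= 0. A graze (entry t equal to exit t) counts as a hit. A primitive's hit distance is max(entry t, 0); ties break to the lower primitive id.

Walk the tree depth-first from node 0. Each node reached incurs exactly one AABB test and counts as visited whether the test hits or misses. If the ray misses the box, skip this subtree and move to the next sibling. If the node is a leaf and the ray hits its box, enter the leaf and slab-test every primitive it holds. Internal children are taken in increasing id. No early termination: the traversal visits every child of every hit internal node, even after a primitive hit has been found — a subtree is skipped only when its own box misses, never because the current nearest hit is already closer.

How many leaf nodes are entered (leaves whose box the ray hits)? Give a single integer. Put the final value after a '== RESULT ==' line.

Trace the traversal:
N0 x:[-28/3,4/3] y:[-5/2,17] z:[-12,8] -> hit [-5/2,4/3], descend [2, 5, 11, 13]
  N2 x:[-9,-4/3] y:[9,17] z:[-9/2,11/2] -> miss, prune
  N5 x:[-7/3,4/3] y:[-1,14] z:[-12,-13/2] -> miss, prune
  N11 x:[-8,-2] y:[-5/2,19/2] z:[-5/2,8] -> miss, prune
  N13 x:[-28/3,-19/3] y:[1,11] z:[-23/2,-3] -> miss, prune

order=[0, 2, 5, 11, 13]  |boxes|=5  |leaves|=0  hit=miss

== RESULT ==
0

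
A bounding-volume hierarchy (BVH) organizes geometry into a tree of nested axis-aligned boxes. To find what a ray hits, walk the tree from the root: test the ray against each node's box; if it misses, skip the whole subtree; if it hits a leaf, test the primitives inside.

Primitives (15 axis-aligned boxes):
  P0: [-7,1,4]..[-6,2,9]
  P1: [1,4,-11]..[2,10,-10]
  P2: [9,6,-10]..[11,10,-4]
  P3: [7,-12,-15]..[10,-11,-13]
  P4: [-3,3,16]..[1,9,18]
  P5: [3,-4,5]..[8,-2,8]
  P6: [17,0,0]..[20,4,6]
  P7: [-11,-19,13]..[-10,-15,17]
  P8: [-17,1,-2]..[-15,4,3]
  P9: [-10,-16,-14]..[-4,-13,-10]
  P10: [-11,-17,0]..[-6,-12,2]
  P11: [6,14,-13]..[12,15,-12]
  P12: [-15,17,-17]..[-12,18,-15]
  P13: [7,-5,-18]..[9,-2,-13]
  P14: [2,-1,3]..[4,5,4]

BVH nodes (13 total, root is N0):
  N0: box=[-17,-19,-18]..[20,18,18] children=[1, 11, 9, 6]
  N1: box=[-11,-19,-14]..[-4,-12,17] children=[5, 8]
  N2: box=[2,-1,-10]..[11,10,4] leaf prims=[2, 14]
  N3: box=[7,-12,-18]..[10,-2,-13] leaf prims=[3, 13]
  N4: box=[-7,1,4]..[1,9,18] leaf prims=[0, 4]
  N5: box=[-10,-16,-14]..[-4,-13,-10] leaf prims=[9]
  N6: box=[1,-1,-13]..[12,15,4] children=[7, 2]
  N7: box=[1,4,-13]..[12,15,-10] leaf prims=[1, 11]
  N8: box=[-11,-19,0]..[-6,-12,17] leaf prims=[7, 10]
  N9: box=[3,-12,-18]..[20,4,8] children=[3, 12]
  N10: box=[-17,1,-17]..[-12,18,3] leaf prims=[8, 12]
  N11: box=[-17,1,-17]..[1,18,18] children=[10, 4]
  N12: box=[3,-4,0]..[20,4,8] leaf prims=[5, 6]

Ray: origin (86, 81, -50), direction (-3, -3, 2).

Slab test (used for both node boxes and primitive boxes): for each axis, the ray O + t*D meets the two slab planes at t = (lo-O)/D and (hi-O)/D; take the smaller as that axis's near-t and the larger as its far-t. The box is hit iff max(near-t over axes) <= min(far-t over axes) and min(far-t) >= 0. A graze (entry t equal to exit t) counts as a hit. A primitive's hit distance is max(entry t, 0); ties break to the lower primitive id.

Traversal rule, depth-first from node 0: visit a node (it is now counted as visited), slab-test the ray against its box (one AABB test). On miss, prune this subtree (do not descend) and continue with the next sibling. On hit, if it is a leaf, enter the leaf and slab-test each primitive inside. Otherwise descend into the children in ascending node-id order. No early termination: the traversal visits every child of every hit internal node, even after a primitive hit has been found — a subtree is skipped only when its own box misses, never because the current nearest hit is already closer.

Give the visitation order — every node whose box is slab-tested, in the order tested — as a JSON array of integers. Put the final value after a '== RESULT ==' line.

Traverse from the root:
N0 x:[22,103/3] y:[21,100/3] z:[16,34] -> hit [22,100/3], descend [1, 6, 9, 11]
  N1 x:[30,97/3] y:[31,100/3] z:[18,67/2] -> hit [31,97/3], descend [5, 8]
    N5 x:[30,32] y:[94/3,97/3] z:[18,20] -> miss, prune
    N8 x:[92/3,97/3] y:[31,100/3] z:[25,67/2] -> hit [31,97/3] leaf, test {P7@t=32, P10(miss)}
  N6 x:[74/3,85/3] y:[22,82/3] z:[37/2,27] -> hit [74/3,27], descend [2, 7]
    N2 x:[25,28] y:[71/3,82/3] z:[20,27] -> hit [25,27] leaf, test {P2(miss), P14(miss)}
    N7 x:[74/3,85/3] y:[22,77/3] z:[37/2,20] -> miss, prune
  N9 x:[22,83/3] y:[77/3,31] z:[16,29] -> hit [77/3,83/3], descend [3, 12]
    N3 x:[76/3,79/3] y:[83/3,31] z:[16,37/2] -> miss, prune
    N12 x:[22,83/3] y:[77/3,85/3] z:[25,29] -> hit [77/3,83/3] leaf, test {P5@t=83/3, P6(miss)}
  N11 x:[85/3,103/3] y:[21,80/3] z:[33/2,34] -> miss, prune

11 AABB tests over nodes [0, 1, 5, 8, 6, 2, 7, 9, 3, 12, 11]; 3 leaves entered; closest P5.

== RESULT ==
[0, 1, 5, 8, 6, 2, 7, 9, 3, 12, 11]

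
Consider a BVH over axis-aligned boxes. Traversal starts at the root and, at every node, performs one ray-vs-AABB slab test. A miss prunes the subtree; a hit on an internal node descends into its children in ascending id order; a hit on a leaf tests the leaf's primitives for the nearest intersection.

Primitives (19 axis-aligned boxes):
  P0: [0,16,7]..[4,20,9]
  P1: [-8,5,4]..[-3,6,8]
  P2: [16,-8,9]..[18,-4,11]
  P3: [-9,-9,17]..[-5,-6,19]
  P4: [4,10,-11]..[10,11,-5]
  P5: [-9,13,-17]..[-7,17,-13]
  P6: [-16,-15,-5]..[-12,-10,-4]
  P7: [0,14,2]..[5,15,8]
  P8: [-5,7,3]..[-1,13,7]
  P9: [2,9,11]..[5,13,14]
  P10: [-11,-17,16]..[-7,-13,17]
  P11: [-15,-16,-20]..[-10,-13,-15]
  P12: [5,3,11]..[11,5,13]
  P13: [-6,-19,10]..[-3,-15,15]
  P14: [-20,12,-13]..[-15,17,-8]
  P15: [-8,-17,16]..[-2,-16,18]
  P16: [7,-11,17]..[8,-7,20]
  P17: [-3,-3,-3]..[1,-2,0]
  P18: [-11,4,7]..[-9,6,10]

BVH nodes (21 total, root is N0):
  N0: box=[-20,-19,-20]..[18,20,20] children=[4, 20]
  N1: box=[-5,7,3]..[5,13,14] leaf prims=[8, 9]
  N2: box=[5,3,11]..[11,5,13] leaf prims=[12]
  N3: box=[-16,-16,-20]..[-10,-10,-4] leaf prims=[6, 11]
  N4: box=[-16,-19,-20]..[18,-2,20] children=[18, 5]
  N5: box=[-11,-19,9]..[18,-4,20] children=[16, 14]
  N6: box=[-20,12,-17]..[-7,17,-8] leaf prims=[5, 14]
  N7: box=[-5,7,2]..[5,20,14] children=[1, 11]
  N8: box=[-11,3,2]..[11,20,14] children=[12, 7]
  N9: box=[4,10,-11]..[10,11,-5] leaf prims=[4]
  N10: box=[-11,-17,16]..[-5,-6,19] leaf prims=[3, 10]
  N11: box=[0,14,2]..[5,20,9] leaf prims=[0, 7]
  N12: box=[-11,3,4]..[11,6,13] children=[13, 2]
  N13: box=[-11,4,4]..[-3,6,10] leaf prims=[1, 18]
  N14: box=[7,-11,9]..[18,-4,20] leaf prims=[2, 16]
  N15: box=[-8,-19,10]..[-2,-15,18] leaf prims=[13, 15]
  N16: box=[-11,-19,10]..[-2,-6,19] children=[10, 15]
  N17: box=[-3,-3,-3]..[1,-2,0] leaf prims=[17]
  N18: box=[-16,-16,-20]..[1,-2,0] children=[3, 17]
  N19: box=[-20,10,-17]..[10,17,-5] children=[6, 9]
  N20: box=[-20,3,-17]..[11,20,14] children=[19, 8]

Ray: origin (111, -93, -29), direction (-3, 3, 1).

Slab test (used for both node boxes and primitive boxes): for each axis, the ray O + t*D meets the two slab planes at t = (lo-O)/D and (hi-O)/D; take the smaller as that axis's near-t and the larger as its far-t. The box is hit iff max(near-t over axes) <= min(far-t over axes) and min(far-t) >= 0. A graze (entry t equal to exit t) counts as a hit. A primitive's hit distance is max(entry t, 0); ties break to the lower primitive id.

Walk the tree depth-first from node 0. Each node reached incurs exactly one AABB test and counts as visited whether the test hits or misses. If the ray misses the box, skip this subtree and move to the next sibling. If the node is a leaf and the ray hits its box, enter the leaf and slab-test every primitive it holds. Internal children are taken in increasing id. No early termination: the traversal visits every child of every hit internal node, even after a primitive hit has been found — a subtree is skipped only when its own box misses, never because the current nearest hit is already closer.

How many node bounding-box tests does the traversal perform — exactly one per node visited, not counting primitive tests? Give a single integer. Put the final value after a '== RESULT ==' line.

Trace the traversal:
N0 x:[31,131/3] y:[74/3,113/3] z:[9,49] -> hit [31,113/3], descend [4, 20]
  N4 x:[31,127/3] y:[74/3,91/3] z:[9,49] -> miss, prune
  N20 x:[100/3,131/3] y:[32,113/3] z:[12,43] -> hit [100/3,113/3], descend [8, 19]
    N8 x:[100/3,122/3] y:[32,113/3] z:[31,43] -> hit [100/3,113/3], descend [7, 12]
      N7 x:[106/3,116/3] y:[100/3,113/3] z:[31,43] -> hit [106/3,113/3], descend [1, 11]
        N1 x:[106/3,116/3] y:[100/3,106/3] z:[32,43] -> hit [106/3,106/3] leaf, test {P8(miss), P9(miss)}
        N11 x:[106/3,37] y:[107/3,113/3] z:[31,38] -> hit [107/3,37] leaf, test {P0@t=109/3, P7@t=107/3}
      N12 x:[100/3,122/3] y:[32,33] z:[33,42] -> miss, prune
    N19 x:[101/3,131/3] y:[103/3,110/3] z:[12,24] -> miss, prune

Summary -> nodes [0, 4, 20, 8, 7, 1, 11, 12, 19]; box-tests=9; leaf-entries=2; first=P7

== RESULT ==
9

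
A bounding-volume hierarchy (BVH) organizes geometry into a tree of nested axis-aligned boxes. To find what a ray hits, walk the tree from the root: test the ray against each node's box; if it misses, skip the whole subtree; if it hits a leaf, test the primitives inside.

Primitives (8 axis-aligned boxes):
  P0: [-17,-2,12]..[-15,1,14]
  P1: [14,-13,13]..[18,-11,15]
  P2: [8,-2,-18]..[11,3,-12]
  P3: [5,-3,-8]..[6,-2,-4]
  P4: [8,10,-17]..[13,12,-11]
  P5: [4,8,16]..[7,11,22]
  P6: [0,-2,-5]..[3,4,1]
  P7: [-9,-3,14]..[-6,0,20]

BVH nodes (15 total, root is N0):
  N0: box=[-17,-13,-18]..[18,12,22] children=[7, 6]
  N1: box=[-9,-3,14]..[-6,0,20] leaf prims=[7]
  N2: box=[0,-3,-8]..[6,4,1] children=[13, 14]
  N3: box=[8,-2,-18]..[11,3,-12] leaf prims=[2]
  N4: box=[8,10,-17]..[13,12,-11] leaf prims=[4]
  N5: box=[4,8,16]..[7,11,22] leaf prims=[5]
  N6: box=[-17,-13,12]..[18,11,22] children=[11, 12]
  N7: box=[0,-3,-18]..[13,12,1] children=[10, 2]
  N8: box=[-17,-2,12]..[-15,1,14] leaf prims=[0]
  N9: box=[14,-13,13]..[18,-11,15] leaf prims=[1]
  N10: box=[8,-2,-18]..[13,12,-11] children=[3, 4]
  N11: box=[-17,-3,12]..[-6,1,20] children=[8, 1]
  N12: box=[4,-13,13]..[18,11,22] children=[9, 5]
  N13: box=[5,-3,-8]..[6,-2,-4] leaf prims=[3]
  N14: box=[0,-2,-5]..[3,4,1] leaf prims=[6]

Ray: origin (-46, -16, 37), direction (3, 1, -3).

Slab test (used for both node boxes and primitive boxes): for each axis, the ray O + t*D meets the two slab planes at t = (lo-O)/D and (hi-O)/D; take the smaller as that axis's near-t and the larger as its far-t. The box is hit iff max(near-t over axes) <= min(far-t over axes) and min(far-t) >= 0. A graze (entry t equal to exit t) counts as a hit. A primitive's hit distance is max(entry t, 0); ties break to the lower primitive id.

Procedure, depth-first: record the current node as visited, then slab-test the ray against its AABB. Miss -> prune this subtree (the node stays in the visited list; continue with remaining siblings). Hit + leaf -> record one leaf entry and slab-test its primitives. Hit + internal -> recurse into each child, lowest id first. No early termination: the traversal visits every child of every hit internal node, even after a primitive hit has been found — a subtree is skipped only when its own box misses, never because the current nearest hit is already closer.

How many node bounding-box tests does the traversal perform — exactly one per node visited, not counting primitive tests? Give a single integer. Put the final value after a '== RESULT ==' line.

Traverse from the root:
N0 x:[29/3,64/3] y:[3,28] z:[5,55/3] -> hit [29/3,55/3], descend [6, 7]
  N6 x:[29/3,64/3] y:[3,27] z:[5,25/3] -> miss, prune
  N7 x:[46/3,59/3] y:[13,28] z:[12,55/3] -> hit [46/3,55/3], descend [2, 10]
    N2 x:[46/3,52/3] y:[13,20] z:[12,15] -> miss, prune
    N10 x:[18,59/3] y:[14,28] z:[16,55/3] -> hit [18,55/3], descend [3, 4]
      N3 x:[18,19] y:[14,19] z:[49/3,55/3] -> hit [18,55/3] leaf, test {P2@t=18}
      N4 x:[18,59/3] y:[26,28] z:[16,18] -> miss, prune

Summary -> nodes [0, 6, 7, 2, 10, 3, 4]; box-tests=7; leaf-entries=1; first=P2

== RESULT ==
7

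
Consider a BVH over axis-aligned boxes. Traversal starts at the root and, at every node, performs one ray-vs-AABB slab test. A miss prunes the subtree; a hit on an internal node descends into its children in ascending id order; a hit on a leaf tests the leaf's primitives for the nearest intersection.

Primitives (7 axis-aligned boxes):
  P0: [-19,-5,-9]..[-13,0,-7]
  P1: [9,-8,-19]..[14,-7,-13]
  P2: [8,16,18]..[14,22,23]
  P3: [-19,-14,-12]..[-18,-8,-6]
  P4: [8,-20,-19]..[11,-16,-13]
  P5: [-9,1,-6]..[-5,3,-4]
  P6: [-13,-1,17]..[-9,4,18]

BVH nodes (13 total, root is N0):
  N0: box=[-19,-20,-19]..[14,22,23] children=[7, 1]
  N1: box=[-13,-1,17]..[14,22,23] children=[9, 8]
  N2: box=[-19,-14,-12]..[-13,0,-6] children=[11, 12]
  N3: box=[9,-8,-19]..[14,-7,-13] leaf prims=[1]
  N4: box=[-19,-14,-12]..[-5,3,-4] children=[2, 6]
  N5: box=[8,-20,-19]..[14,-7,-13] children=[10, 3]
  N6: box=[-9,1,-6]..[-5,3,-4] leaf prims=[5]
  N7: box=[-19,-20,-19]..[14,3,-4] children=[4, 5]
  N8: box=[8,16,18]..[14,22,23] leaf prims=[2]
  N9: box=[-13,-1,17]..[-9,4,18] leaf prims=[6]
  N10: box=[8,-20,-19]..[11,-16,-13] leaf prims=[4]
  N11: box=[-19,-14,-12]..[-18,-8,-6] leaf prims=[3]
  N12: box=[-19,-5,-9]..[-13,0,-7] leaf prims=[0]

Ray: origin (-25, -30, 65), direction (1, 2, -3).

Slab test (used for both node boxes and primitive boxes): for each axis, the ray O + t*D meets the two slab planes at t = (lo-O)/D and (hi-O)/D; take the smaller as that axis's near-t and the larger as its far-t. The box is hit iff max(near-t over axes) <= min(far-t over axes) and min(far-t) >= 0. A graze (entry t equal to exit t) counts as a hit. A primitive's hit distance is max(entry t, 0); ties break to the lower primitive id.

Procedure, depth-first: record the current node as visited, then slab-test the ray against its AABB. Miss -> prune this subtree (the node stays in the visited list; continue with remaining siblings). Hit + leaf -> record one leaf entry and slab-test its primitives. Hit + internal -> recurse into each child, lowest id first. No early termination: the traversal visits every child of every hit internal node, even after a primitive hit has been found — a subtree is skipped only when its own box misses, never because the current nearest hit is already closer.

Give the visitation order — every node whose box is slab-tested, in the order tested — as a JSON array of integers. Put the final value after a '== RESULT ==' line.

Trace the traversal:
N0 x:[6,39] y:[5,26] z:[14,28] -> hit [14,26], descend [1, 7]
  N1 x:[12,39] y:[29/2,26] z:[14,16] -> hit [29/2,16], descend [8, 9]
    N8 x:[33,39] y:[23,26] z:[14,47/3] -> miss, prune
    N9 x:[12,16] y:[29/2,17] z:[47/3,16] -> hit [47/3,16] leaf, test {P6@t=47/3}
  N7 x:[6,39] y:[5,33/2] z:[23,28] -> miss, prune

5 AABB tests over nodes [0, 1, 8, 9, 7]; 1 leaf entered; closest P6.

== RESULT ==
[0, 1, 8, 9, 7]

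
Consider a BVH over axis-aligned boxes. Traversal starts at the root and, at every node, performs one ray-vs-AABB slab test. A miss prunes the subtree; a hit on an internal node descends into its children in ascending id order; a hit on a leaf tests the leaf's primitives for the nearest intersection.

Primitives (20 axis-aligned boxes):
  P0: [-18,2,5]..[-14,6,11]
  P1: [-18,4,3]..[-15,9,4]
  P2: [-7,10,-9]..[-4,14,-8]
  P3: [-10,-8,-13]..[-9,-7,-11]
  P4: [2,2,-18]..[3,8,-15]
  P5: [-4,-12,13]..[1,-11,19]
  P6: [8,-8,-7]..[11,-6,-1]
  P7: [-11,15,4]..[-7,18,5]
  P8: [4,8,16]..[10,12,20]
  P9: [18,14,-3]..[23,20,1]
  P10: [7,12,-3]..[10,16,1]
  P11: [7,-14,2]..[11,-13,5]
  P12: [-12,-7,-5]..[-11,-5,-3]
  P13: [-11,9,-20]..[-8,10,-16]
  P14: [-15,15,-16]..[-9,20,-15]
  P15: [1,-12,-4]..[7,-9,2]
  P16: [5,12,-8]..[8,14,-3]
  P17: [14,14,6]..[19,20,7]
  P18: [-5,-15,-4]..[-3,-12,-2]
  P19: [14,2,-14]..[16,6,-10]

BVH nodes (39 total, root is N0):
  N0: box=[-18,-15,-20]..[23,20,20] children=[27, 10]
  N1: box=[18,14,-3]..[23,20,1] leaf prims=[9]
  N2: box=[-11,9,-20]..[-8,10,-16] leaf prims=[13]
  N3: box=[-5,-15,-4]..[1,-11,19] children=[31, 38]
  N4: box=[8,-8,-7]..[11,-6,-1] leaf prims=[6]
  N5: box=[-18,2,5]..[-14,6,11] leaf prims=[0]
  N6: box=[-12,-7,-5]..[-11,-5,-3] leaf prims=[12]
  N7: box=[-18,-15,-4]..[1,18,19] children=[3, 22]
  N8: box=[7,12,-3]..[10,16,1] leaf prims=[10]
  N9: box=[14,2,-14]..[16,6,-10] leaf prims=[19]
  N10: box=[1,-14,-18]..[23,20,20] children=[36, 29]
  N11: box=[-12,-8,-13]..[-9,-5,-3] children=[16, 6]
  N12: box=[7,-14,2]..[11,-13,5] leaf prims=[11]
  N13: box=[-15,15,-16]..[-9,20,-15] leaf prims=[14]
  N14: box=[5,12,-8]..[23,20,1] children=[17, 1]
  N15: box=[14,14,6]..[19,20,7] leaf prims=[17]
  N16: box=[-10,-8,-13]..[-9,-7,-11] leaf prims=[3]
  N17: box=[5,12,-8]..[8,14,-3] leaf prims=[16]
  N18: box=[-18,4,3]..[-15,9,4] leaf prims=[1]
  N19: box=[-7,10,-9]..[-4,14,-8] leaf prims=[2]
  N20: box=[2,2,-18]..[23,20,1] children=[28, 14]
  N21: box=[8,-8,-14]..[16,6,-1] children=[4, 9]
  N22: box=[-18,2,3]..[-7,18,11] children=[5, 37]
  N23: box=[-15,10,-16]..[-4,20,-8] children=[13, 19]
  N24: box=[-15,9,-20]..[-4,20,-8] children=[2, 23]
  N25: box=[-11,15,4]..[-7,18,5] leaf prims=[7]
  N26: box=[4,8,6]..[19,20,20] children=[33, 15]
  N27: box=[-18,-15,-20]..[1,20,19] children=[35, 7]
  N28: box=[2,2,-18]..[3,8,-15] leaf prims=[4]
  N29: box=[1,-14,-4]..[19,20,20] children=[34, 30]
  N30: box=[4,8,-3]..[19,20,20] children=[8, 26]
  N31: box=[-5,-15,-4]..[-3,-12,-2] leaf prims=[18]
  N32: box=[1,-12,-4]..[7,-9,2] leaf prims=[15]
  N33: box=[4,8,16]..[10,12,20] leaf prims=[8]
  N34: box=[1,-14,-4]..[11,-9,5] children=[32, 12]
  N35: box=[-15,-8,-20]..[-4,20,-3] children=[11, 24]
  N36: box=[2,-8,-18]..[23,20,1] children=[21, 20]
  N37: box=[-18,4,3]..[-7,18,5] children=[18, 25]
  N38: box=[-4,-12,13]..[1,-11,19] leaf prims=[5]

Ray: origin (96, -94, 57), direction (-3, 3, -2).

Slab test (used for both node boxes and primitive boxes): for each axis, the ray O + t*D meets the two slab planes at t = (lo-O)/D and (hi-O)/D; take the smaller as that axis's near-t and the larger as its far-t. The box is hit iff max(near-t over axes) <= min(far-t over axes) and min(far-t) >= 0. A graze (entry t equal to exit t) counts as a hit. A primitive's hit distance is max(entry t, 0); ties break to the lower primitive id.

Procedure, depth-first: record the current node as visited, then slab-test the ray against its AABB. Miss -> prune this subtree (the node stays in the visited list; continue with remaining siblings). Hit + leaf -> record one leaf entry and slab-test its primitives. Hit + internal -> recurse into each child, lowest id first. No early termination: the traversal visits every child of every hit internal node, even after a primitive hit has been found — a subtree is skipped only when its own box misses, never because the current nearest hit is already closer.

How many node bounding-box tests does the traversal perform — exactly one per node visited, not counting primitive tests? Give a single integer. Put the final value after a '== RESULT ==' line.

Traverse from the root:
N0 x:[73/3,38] y:[79/3,38] z:[37/2,77/2] -> hit [79/3,38], descend [10, 27]
  N10 x:[73/3,95/3] y:[80/3,38] z:[37/2,75/2] -> hit [80/3,95/3], descend [29, 36]
    N29 x:[77/3,95/3] y:[80/3,38] z:[37/2,61/2] -> hit [80/3,61/2], descend [30, 34]
      N30 x:[77/3,92/3] y:[34,38] z:[37/2,30] -> miss, prune
      N34 x:[85/3,95/3] y:[80/3,85/3] z:[26,61/2] -> hit [85/3,85/3], descend [12, 32]
        N12 x:[85/3,89/3] y:[80/3,27] z:[26,55/2] -> miss, prune
        N32 x:[89/3,95/3] y:[82/3,85/3] z:[55/2,61/2] -> miss, prune
    N36 x:[73/3,94/3] y:[86/3,38] z:[28,75/2] -> hit [86/3,94/3], descend [20, 21]
      N20 x:[73/3,94/3] y:[32,38] z:[28,75/2] -> miss, prune
      N21 x:[80/3,88/3] y:[86/3,100/3] z:[29,71/2] -> hit [29,88/3], descend [4, 9]
        N4 x:[85/3,88/3] y:[86/3,88/3] z:[29,32] -> hit [29,88/3] leaf, test {P6@t=29}
        N9 x:[80/3,82/3] y:[32,100/3] z:[67/2,71/2] -> miss, prune
  N27 x:[95/3,38] y:[79/3,38] z:[19,77/2] -> hit [95/3,38], descend [7, 35]
    N7 x:[95/3,38] y:[79/3,112/3] z:[19,61/2] -> miss, prune
    N35 x:[100/3,37] y:[86/3,38] z:[30,77/2] -> hit [100/3,37], descend [11, 24]
      N11 x:[35,36] y:[86/3,89/3] z:[30,35] -> miss, prune
      N24 x:[100/3,37] y:[103/3,38] z:[65/2,77/2] -> hit [103/3,37], descend [2, 23]
        N2 x:[104/3,107/3] y:[103/3,104/3] z:[73/2,77/2] -> miss, prune
        N23 x:[100/3,37] y:[104/3,38] z:[65/2,73/2] -> hit [104/3,73/2], descend [13, 19]
          N13 x:[35,37] y:[109/3,38] z:[36,73/2] -> hit [109/3,73/2] leaf, test {P14@t=109/3}
          N19 x:[100/3,103/3] y:[104/3,36] z:[65/2,33] -> miss, prune

order=[0, 10, 29, 30, 34, 12, 32, 36, 20, 21, 4, 9, 27, 7, 35, 11, 24, 2, 23, 13, 19]  |boxes|=21  |leaves|=2  hit=P6

== RESULT ==
21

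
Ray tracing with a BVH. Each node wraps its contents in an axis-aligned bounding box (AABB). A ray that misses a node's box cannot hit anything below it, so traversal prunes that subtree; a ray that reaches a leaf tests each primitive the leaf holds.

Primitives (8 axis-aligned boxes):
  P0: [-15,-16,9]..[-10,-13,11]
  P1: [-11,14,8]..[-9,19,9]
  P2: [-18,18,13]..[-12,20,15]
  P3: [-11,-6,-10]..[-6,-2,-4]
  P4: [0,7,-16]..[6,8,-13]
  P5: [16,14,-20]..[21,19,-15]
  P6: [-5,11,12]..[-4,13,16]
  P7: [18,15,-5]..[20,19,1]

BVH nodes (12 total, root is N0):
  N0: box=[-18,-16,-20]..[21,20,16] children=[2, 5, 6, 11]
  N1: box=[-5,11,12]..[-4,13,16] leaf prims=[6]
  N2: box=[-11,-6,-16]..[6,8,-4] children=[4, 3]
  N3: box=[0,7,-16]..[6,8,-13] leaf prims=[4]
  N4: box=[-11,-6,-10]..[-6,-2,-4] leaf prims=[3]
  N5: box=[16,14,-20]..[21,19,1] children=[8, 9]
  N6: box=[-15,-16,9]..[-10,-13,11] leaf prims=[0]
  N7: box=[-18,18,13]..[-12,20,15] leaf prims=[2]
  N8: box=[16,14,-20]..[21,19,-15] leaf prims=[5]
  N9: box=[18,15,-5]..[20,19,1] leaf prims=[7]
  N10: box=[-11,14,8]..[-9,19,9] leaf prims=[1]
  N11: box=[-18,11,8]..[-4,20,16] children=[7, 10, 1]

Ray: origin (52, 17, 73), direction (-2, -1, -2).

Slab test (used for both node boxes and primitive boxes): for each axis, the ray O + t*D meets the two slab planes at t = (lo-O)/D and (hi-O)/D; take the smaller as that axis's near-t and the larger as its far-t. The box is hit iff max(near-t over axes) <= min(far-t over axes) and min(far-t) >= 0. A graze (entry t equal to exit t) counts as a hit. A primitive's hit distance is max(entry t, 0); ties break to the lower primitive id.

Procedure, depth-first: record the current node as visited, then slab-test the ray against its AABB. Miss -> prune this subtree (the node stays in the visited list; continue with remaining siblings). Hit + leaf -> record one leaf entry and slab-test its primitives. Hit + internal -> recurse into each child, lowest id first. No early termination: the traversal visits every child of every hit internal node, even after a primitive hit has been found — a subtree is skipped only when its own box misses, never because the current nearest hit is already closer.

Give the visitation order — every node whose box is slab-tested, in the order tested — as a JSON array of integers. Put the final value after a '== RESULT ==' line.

Walk:
N0 x:[31/2,35] y:[-3,33] z:[57/2,93/2] -> hit [57/2,33], descend [2, 5, 6, 11]
  N2 x:[23,63/2] y:[9,23] z:[77/2,89/2] -> miss, prune
  N5 x:[31/2,18] y:[-2,3] z:[36,93/2] -> miss, prune
  N6 x:[31,67/2] y:[30,33] z:[31,32] -> hit [31,32] leaf, test {P0@t=31}
  N11 x:[28,35] y:[-3,6] z:[57/2,65/2] -> miss, prune

Visited [0, 2, 5, 6, 11]. Tests: 5 box, 1 leaf. Nearest: P0.

== RESULT ==
[0, 2, 5, 6, 11]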